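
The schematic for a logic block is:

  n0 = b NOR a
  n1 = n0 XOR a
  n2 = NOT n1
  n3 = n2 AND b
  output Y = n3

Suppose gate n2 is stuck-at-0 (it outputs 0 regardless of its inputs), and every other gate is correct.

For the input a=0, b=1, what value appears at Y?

0

Propagate with n2 forced: n0=0, n1=0, n2=0 [stuck-at-0], n3=0.
So Y = 0. (Without the fault it would be 1.)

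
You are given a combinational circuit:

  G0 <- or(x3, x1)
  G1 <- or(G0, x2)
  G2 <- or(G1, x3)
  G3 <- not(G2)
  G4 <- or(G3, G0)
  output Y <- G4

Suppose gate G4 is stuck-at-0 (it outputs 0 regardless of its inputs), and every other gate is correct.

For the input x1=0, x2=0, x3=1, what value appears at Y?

0

Propagate with G4 forced: G0=1, G1=1, G2=1, G3=0, G4=0 [stuck-at-0].
So Y = 0. (Without the fault it would be 1.)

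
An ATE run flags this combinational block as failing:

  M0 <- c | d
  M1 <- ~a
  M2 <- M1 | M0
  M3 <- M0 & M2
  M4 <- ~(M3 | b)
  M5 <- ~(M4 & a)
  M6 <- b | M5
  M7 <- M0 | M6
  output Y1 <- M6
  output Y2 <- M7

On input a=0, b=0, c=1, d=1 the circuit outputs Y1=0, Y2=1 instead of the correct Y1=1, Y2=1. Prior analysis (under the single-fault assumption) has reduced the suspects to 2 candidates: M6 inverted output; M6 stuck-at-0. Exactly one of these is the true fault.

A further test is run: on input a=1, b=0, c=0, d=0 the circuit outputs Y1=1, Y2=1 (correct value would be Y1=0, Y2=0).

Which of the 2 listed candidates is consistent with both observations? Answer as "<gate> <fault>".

M6 inverted output

Evaluate each candidate on input a=1, b=0, c=0, d=0:
  M6 inverted output: M0=0, M1=0, M2=0, M3=0, M4=1, M5=0, M6=1 [inverted output], M7=1 → Y1=1, Y2=1 — matches
  M6 stuck-at-0: M0=0, M1=0, M2=0, M3=0, M4=1, M5=0, M6=0 [stuck-at-0], M7=0 → Y1=0, Y2=0 — eliminated
Only M6 inverted output reproduces the observed Y1=1, Y2=1.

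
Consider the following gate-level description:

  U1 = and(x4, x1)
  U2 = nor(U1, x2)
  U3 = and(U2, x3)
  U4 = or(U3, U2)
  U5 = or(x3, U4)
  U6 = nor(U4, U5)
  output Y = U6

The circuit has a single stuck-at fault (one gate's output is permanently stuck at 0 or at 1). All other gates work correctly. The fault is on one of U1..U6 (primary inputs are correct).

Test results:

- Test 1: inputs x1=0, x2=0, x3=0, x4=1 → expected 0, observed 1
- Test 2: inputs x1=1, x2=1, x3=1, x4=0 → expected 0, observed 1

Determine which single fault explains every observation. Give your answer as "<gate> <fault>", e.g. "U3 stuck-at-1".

U6 stuck-at-1

Fault-free values for test 1 (x1=0, x2=0, x3=0, x4=1): U1=0, U2=1, U3=0, U4=1, U5=1, U6=0, giving Y=0. Observed 1.
Test 1: faults giving observed 1 are {U1 stuck-at-1, U2 stuck-at-0, U4 stuck-at-0, U6 stuck-at-1}.
Test 2 (x1=1, x2=1, x3=1, x4=0): fault-free U1=0, U2=0, U3=0, U4=0, U5=1, U6=0 → 0; observed 1. Eliminates U1 stuck-at-1, U2 stuck-at-0, U4 stuck-at-0.
Only U6 stuck-at-1 is consistent with every test.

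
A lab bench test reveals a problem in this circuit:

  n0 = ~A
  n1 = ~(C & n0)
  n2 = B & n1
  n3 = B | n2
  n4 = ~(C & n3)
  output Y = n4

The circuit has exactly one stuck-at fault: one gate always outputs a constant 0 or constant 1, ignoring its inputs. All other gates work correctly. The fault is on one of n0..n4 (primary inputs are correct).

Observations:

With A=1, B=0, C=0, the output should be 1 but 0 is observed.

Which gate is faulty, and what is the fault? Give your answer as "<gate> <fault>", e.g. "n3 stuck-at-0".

Fault-free values for test 1 (A=1, B=0, C=0): n0=0, n1=1, n2=0, n3=0, n4=1, giving Y=1. Observed 0.
Test 1: faults giving observed 0 are {n4 stuck-at-0}.
Only n4 stuck-at-0 is consistent with every test.

n4 stuck-at-0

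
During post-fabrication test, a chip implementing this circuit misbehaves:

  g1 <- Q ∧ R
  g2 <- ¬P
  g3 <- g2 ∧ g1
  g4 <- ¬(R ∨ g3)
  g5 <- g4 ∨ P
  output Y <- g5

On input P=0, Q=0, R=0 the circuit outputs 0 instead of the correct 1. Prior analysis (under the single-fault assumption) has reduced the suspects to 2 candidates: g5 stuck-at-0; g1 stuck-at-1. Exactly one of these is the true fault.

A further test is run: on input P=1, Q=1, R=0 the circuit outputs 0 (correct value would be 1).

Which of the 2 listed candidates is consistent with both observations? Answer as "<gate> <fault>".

g5 stuck-at-0

Evaluate each candidate on input P=1, Q=1, R=0:
  g5 stuck-at-0: g1=0, g2=0, g3=0, g4=1, g5=0 [stuck-at-0] → 0 — matches
  g1 stuck-at-1: g1=1 [stuck-at-1], g2=0, g3=0, g4=1, g5=1 → 1 — eliminated
Only g5 stuck-at-0 reproduces the observed 0.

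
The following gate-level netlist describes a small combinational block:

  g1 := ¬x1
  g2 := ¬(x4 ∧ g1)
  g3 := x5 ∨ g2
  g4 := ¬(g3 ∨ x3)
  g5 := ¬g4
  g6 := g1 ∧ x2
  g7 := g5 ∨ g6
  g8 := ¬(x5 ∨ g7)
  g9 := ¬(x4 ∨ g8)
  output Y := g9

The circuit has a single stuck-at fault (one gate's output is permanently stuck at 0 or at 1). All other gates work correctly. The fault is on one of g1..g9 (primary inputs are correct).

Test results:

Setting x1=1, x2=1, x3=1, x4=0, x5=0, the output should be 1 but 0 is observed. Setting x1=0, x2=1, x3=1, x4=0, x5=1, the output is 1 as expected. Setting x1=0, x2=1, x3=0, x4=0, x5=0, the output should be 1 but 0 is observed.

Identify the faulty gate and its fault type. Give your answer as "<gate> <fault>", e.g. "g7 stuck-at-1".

Fault-free values for test 1 (x1=1, x2=1, x3=1, x4=0, x5=0): g1=0, g2=1, g3=1, g4=0, g5=1, g6=0, g7=1, g8=0, g9=1, giving Y=1. Observed 0.
Test 1: faults giving observed 0 are {g4 stuck-at-1, g5 stuck-at-0, g7 stuck-at-0, g8 stuck-at-1, g9 stuck-at-0}.
Test 2 (x1=0, x2=1, x3=1, x4=0, x5=1): fault-free g1=1, g2=1, g3=1, g4=0, g5=1, g6=1, g7=1, g8=0, g9=1 → 1; observed 1. Eliminates g8 stuck-at-1, g9 stuck-at-0.
Test 3 (x1=0, x2=1, x3=0, x4=0, x5=0): fault-free g1=1, g2=1, g3=1, g4=0, g5=1, g6=1, g7=1, g8=0, g9=1 → 1; observed 0. Eliminates g4 stuck-at-1, g5 stuck-at-0.
Only g7 stuck-at-0 is consistent with every test.

g7 stuck-at-0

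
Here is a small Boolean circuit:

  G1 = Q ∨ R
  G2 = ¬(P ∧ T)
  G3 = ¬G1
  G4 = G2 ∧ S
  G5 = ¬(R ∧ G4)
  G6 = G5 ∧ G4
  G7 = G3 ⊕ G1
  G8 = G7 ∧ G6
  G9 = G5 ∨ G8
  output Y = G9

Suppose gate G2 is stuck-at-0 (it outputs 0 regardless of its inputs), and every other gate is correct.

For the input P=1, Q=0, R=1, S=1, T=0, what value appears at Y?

1

Propagate with G2 forced: G1=1, G2=0 [stuck-at-0], G3=0, G4=0, G5=1, G6=0, G7=1, G8=0, G9=1.
So Y = 1. (Without the fault it would be 0.)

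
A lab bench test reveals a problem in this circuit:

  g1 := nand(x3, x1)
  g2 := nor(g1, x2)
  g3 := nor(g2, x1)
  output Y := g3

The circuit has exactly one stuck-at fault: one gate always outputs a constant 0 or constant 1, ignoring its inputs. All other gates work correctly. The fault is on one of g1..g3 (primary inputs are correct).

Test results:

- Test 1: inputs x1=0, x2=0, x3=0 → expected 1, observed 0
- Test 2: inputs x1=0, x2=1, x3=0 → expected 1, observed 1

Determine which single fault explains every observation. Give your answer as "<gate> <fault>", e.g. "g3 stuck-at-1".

Fault-free values for test 1 (x1=0, x2=0, x3=0): g1=1, g2=0, g3=1, giving Y=1. Observed 0.
Test 1: faults giving observed 0 are {g1 stuck-at-0, g2 stuck-at-1, g3 stuck-at-0}.
Test 2 (x1=0, x2=1, x3=0): fault-free g1=1, g2=0, g3=1 → 1; observed 1. Eliminates g2 stuck-at-1, g3 stuck-at-0.
Only g1 stuck-at-0 is consistent with every test.

g1 stuck-at-0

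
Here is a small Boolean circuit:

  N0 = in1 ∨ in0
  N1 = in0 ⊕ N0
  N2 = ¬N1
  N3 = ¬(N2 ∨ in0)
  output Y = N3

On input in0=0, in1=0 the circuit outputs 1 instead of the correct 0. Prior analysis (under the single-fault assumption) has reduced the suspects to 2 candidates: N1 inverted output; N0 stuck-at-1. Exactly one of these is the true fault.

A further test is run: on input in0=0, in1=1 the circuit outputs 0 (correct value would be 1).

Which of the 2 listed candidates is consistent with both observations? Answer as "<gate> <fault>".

N1 inverted output

Evaluate each candidate on input in0=0, in1=1:
  N1 inverted output: N0=1, N1=0 [inverted output], N2=1, N3=0 → 0 — matches
  N0 stuck-at-1: N0=1 [stuck-at-1], N1=1, N2=0, N3=1 → 1 — eliminated
Only N1 inverted output reproduces the observed 0.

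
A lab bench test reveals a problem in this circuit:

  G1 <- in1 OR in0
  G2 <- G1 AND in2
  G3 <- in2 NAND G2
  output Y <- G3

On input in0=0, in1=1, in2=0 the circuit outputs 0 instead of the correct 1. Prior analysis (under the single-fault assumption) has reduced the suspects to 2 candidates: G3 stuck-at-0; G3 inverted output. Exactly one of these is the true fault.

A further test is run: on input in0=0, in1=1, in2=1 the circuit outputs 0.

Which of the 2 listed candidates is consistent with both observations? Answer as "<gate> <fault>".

G3 stuck-at-0

Evaluate each candidate on input in0=0, in1=1, in2=1:
  G3 stuck-at-0: G1=1, G2=1, G3=0 [stuck-at-0] → 0 — matches
  G3 inverted output: G1=1, G2=1, G3=1 [inverted output] → 1 — eliminated
Only G3 stuck-at-0 reproduces the observed 0.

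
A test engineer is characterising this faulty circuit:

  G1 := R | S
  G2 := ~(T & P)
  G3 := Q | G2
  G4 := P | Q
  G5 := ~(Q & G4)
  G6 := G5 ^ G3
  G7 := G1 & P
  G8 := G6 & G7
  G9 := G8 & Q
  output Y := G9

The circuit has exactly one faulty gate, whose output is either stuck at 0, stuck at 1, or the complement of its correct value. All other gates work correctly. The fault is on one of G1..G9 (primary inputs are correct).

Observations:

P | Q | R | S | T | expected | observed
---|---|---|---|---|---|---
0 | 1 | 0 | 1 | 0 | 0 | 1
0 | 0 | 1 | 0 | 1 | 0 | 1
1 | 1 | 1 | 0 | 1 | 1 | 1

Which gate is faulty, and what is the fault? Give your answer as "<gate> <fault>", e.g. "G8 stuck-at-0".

Fault-free values for test 1 (P=0, Q=1, R=0, S=1, T=0): G1=1, G2=1, G3=1, G4=1, G5=0, G6=1, G7=0, G8=0, G9=0, giving Y=0. Observed 1.
Test 1: faults giving observed 1 are {G7 stuck-at-1, G7 inverted output, G8 stuck-at-1, G8 inverted output, G9 stuck-at-1, G9 inverted output}.
Test 2 (P=0, Q=0, R=1, S=0, T=1): fault-free G1=1, G2=1, G3=1, G4=0, G5=1, G6=0, G7=0, G8=0, G9=0 → 0; observed 1. Eliminates G7 stuck-at-1, G7 inverted output, G8 stuck-at-1, G8 inverted output.
Test 3 (P=1, Q=1, R=1, S=0, T=1): fault-free G1=1, G2=0, G3=1, G4=1, G5=0, G6=1, G7=1, G8=1, G9=1 → 1; observed 1. Eliminates G9 inverted output.
Only G9 stuck-at-1 is consistent with every test.

G9 stuck-at-1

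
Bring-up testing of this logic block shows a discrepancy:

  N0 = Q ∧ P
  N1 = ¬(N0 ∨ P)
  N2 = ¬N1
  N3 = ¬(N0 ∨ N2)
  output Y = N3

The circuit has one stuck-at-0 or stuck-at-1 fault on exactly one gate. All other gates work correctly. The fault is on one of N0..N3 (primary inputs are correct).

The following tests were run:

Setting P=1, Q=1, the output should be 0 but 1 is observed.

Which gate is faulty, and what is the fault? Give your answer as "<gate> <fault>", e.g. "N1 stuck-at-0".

Fault-free values for test 1 (P=1, Q=1): N0=1, N1=0, N2=1, N3=0, giving Y=0. Observed 1.
Test 1: faults giving observed 1 are {N3 stuck-at-1}.
Only N3 stuck-at-1 is consistent with every test.

N3 stuck-at-1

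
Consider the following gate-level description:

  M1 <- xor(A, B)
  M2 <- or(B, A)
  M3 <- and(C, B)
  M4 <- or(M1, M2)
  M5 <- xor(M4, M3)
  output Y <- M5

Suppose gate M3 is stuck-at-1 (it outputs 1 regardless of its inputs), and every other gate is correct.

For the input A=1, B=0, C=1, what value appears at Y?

0

Propagate with M3 forced: M1=1, M2=1, M3=1 [stuck-at-1], M4=1, M5=0.
So Y = 0. (Without the fault it would be 1.)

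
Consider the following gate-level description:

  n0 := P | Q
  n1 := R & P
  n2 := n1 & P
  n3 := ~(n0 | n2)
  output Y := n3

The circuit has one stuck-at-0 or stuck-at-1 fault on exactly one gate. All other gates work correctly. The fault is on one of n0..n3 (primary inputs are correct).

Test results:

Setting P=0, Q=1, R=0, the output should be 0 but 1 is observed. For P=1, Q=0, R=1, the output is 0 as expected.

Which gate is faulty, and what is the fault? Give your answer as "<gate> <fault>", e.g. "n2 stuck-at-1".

n0 stuck-at-0

Fault-free values for test 1 (P=0, Q=1, R=0): n0=1, n1=0, n2=0, n3=0, giving Y=0. Observed 1.
Test 1: faults giving observed 1 are {n0 stuck-at-0, n3 stuck-at-1}.
Test 2 (P=1, Q=0, R=1): fault-free n0=1, n1=1, n2=1, n3=0 → 0; observed 0. Eliminates n3 stuck-at-1.
Only n0 stuck-at-0 is consistent with every test.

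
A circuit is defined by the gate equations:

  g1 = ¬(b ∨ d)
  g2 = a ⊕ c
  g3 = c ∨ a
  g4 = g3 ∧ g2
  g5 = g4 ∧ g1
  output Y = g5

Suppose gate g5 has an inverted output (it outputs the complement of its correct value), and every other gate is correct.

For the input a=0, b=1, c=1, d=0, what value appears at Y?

Propagate with g5 forced: g1=0, g2=1, g3=1, g4=1, g5=1 [inverted output].
So Y = 1. (Without the fault it would be 0.)

1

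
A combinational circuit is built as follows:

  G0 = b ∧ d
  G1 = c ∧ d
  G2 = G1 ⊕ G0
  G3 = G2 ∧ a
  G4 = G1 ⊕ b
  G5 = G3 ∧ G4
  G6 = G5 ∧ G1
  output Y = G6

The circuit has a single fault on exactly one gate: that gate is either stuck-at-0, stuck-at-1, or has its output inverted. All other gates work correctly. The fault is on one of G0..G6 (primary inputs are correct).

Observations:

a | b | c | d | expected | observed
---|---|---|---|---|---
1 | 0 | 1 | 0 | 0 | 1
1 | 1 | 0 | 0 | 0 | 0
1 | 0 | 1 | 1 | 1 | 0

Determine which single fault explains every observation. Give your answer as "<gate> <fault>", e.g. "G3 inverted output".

Fault-free values for test 1 (a=1, b=0, c=1, d=0): G0=0, G1=0, G2=0, G3=0, G4=0, G5=0, G6=0, giving Y=0. Observed 1.
Test 1: faults giving observed 1 are {G1 stuck-at-1, G1 inverted output, G6 stuck-at-1, G6 inverted output}.
Test 2 (a=1, b=1, c=0, d=0): fault-free G0=0, G1=0, G2=0, G3=0, G4=1, G5=0, G6=0 → 0; observed 0. Eliminates G6 stuck-at-1, G6 inverted output.
Test 3 (a=1, b=0, c=1, d=1): fault-free G0=0, G1=1, G2=1, G3=1, G4=1, G5=1, G6=1 → 1; observed 0. Eliminates G1 stuck-at-1.
Only G1 inverted output is consistent with every test.

G1 inverted output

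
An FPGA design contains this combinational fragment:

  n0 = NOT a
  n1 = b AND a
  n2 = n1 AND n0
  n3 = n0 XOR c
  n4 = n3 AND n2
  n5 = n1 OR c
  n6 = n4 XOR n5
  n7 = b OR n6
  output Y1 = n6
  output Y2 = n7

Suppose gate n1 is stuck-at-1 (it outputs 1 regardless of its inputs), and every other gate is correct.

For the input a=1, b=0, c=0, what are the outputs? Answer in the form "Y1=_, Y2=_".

Y1=1, Y2=1

Propagate with n1 forced: n0=0, n1=1 [stuck-at-1], n2=0, n3=0, n4=0, n5=1, n6=1, n7=1.
So the outputs are Y1=1, Y2=1. (Without the fault they would be Y1=0, Y2=0.)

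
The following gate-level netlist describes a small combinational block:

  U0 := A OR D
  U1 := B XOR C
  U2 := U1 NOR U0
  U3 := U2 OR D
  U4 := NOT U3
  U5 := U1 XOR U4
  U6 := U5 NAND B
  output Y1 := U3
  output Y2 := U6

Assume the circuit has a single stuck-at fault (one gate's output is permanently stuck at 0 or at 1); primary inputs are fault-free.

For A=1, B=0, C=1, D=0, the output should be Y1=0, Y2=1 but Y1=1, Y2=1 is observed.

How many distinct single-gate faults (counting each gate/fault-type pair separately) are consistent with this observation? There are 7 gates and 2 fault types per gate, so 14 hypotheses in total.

2

Fault-free: U0=1, U1=1, U2=0, U3=0, U4=1, U5=0, U6=1 → Y1=0, Y2=1. Observed Y1=1, Y2=1.
  U0 stuck-at-0: output Y1=0, Y2=1 ✗
  U0 stuck-at-1: output Y1=0, Y2=1 ✗
  U1 stuck-at-0: output Y1=0, Y2=1 ✗
  U1 stuck-at-1: output Y1=0, Y2=1 ✗
  U2 stuck-at-0: output Y1=0, Y2=1 ✗
  U2 stuck-at-1: output Y1=1, Y2=1 ✓
  U3 stuck-at-0: output Y1=0, Y2=1 ✗
  U3 stuck-at-1: output Y1=1, Y2=1 ✓
  U4 stuck-at-0: output Y1=0, Y2=1 ✗
  U4 stuck-at-1: output Y1=0, Y2=1 ✗
  U5 stuck-at-0: output Y1=0, Y2=1 ✗
  U5 stuck-at-1: output Y1=0, Y2=1 ✗
  U6 stuck-at-0: output Y1=0, Y2=0 ✗
  U6 stuck-at-1: output Y1=0, Y2=1 ✗
Consistent faults: {U2 stuck-at-1, U3 stuck-at-1} — 2 in all.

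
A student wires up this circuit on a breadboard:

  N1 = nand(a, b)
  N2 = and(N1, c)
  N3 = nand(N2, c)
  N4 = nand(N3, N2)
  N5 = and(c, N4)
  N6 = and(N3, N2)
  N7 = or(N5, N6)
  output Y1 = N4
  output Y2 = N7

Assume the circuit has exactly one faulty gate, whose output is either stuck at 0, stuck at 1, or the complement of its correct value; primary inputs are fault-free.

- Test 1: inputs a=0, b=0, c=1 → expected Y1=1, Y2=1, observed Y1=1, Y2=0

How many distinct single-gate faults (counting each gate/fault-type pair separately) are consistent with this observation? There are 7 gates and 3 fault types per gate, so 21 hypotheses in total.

4

Fault-free: N1=1, N2=1, N3=0, N4=1, N5=1, N6=0, N7=1 → Y1=1, Y2=1. Observed Y1=1, Y2=0.
  N1: none of the 3 fault types match ✗
  N2: none of the 3 fault types match ✗
  N3: none of the 3 fault types match ✗
  N4: none of the 3 fault types match ✗
  N5: stuck-at-0, inverted output ✓; others ✗
  N6: none of the 3 fault types match ✗
  N7: stuck-at-0, inverted output ✓; others ✗
Consistent faults: {N5 stuck-at-0, N5 inverted output, N7 stuck-at-0, N7 inverted output} — 4 in all.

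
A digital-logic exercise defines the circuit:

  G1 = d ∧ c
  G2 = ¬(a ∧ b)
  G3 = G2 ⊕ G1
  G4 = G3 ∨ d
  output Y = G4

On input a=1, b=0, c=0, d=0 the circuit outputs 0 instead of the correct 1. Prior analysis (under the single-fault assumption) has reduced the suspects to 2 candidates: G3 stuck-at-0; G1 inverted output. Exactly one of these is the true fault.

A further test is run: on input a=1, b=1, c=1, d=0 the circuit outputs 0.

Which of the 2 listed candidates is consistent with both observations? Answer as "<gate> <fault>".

Evaluate each candidate on input a=1, b=1, c=1, d=0:
  G3 stuck-at-0: G1=0, G2=0, G3=0 [stuck-at-0], G4=0 → 0 — matches
  G1 inverted output: G1=1 [inverted output], G2=0, G3=1, G4=1 → 1 — eliminated
Only G3 stuck-at-0 reproduces the observed 0.

G3 stuck-at-0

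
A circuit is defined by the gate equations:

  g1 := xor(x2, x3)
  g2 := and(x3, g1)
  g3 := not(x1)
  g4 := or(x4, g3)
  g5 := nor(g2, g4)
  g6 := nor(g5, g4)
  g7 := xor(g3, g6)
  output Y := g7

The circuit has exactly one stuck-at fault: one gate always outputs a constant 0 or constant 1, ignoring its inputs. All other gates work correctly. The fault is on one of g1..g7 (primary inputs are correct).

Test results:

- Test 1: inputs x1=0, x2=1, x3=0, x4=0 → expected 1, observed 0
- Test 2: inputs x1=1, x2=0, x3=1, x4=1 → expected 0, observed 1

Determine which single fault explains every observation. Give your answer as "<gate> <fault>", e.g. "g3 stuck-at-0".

g6 stuck-at-1

Fault-free values for test 1 (x1=0, x2=1, x3=0, x4=0): g1=1, g2=0, g3=1, g4=1, g5=0, g6=0, g7=1, giving Y=1. Observed 0.
Test 1: faults giving observed 0 are {g3 stuck-at-0, g6 stuck-at-1, g7 stuck-at-0}.
Test 2 (x1=1, x2=0, x3=1, x4=1): fault-free g1=1, g2=1, g3=0, g4=1, g5=0, g6=0, g7=0 → 0; observed 1. Eliminates g3 stuck-at-0, g7 stuck-at-0.
Only g6 stuck-at-1 is consistent with every test.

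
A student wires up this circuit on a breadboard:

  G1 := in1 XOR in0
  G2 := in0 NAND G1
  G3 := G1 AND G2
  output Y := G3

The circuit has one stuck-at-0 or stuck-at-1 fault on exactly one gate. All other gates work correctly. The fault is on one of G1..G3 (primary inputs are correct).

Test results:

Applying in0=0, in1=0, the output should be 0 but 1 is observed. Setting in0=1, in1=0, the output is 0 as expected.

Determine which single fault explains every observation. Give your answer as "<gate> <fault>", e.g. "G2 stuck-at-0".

G1 stuck-at-1

Fault-free values for test 1 (in0=0, in1=0): G1=0, G2=1, G3=0, giving Y=0. Observed 1.
Test 1: faults giving observed 1 are {G1 stuck-at-1, G3 stuck-at-1}.
Test 2 (in0=1, in1=0): fault-free G1=1, G2=0, G3=0 → 0; observed 0. Eliminates G3 stuck-at-1.
Only G1 stuck-at-1 is consistent with every test.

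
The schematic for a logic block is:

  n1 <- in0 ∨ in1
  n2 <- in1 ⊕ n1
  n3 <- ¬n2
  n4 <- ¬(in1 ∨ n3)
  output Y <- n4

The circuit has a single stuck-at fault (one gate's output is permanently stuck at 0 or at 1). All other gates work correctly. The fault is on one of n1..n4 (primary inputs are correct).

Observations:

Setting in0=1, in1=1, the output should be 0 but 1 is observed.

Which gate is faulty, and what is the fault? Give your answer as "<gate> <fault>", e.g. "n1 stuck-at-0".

Fault-free values for test 1 (in0=1, in1=1): n1=1, n2=0, n3=1, n4=0, giving Y=0. Observed 1.
Test 1: faults giving observed 1 are {n4 stuck-at-1}.
Only n4 stuck-at-1 is consistent with every test.

n4 stuck-at-1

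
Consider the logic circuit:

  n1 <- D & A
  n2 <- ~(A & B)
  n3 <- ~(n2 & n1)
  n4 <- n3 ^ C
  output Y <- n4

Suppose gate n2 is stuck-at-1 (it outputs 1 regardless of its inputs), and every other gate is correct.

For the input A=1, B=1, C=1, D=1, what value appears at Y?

1

Propagate with n2 forced: n1=1, n2=1 [stuck-at-1], n3=0, n4=1.
So Y = 1. (Without the fault it would be 0.)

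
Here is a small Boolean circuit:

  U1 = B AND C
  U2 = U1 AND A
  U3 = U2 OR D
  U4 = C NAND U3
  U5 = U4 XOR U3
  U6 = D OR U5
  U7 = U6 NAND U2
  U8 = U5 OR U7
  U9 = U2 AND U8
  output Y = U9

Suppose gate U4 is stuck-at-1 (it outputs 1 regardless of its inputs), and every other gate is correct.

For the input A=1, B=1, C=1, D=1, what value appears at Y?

Propagate with U4 forced: U1=1, U2=1, U3=1, U4=1 [stuck-at-1], U5=0, U6=1, U7=0, U8=0, U9=0.
So Y = 0. (Without the fault it would be 1.)

0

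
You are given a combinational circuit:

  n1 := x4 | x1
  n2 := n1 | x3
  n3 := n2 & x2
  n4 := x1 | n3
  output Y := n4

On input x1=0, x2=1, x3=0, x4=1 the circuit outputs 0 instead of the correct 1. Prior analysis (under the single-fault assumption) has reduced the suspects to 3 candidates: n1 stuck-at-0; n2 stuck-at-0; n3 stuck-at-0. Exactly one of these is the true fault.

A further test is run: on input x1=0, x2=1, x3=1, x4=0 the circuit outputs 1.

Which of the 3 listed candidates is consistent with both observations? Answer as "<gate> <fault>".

n1 stuck-at-0

Evaluate each candidate on input x1=0, x2=1, x3=1, x4=0:
  n1 stuck-at-0: n1=0 [stuck-at-0], n2=1, n3=1, n4=1 → 1 — matches
  n2 stuck-at-0: n1=0, n2=0 [stuck-at-0], n3=0, n4=0 → 0 — eliminated
  n3 stuck-at-0: n1=0, n2=1, n3=0 [stuck-at-0], n4=0 → 0 — eliminated
Only n1 stuck-at-0 reproduces the observed 1.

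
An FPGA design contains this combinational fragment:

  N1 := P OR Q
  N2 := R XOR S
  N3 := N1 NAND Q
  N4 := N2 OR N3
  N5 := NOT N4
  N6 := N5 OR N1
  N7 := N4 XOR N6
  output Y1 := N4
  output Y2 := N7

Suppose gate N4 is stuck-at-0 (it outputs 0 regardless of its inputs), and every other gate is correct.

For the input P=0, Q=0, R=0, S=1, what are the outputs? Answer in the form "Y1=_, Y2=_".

Y1=0, Y2=1

Propagate with N4 forced: N1=0, N2=1, N3=1, N4=0 [stuck-at-0], N5=1, N6=1, N7=1.
So the outputs are Y1=0, Y2=1. (Without the fault they would be Y1=1, Y2=1.)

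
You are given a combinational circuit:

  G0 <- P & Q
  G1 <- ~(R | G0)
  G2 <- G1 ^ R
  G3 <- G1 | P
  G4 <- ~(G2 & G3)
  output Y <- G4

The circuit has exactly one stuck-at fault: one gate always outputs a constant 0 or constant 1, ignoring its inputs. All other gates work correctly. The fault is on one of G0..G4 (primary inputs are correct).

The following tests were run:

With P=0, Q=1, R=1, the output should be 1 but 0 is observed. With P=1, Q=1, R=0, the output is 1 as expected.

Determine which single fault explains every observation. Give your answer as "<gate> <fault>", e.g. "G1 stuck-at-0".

Fault-free values for test 1 (P=0, Q=1, R=1): G0=0, G1=0, G2=1, G3=0, G4=1, giving Y=1. Observed 0.
Test 1: faults giving observed 0 are {G3 stuck-at-1, G4 stuck-at-0}.
Test 2 (P=1, Q=1, R=0): fault-free G0=1, G1=0, G2=0, G3=1, G4=1 → 1; observed 1. Eliminates G4 stuck-at-0.
Only G3 stuck-at-1 is consistent with every test.

G3 stuck-at-1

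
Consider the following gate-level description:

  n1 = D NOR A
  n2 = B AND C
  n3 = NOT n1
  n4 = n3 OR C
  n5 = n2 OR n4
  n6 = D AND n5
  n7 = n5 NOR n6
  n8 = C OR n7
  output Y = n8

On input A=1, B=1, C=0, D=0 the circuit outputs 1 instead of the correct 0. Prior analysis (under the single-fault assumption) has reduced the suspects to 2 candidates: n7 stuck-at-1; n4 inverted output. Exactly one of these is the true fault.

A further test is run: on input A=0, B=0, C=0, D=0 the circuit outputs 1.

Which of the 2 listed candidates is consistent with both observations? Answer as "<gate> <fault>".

n7 stuck-at-1

Evaluate each candidate on input A=0, B=0, C=0, D=0:
  n7 stuck-at-1: n1=1, n2=0, n3=0, n4=0, n5=0, n6=0, n7=1 [stuck-at-1], n8=1 → 1 — matches
  n4 inverted output: n1=1, n2=0, n3=0, n4=1 [inverted output], n5=1, n6=0, n7=0, n8=0 → 0 — eliminated
Only n7 stuck-at-1 reproduces the observed 1.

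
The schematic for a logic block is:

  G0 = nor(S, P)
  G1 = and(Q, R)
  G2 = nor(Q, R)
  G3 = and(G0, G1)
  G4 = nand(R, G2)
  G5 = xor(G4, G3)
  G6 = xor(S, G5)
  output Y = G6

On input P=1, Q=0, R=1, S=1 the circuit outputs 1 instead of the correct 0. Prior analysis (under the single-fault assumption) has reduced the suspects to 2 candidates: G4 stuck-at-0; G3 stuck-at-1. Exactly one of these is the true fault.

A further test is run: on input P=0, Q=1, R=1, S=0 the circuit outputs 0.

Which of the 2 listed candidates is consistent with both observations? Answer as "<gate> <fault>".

Evaluate each candidate on input P=0, Q=1, R=1, S=0:
  G4 stuck-at-0: G0=1, G1=1, G2=0, G3=1, G4=0 [stuck-at-0], G5=1, G6=1 → 1 — eliminated
  G3 stuck-at-1: G0=1, G1=1, G2=0, G3=1 [stuck-at-1], G4=1, G5=0, G6=0 → 0 — matches
Only G3 stuck-at-1 reproduces the observed 0.

G3 stuck-at-1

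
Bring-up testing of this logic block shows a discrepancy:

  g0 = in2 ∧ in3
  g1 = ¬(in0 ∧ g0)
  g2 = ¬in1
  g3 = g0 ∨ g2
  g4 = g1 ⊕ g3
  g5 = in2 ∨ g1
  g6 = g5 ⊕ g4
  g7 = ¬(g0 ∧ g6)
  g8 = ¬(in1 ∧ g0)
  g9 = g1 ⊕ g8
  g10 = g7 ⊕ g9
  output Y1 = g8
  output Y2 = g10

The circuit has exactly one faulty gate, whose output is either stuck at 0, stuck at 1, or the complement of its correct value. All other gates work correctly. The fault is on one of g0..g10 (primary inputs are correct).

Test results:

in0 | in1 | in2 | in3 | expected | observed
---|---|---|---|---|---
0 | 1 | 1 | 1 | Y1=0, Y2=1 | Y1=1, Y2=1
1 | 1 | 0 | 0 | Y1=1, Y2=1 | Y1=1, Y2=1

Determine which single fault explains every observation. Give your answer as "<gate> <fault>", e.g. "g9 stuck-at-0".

g0 stuck-at-0

Fault-free values for test 1 (in0=0, in1=1, in2=1, in3=1): g0=1, g1=1, g2=0, g3=1, g4=0, g5=1, g6=1, g7=0, g8=0, g9=1, g10=1, giving Y1=0, Y2=1. Observed Y1=1, Y2=1.
Test 1: faults giving observed Y1=1, Y2=1 are {g0 stuck-at-0, g0 inverted output}.
Test 2 (in0=1, in1=1, in2=0, in3=0): fault-free g0=0, g1=1, g2=0, g3=0, g4=1, g5=1, g6=0, g7=1, g8=1, g9=0, g10=1 → Y1=1, Y2=1; observed Y1=1, Y2=1. Eliminates g0 inverted output.
Only g0 stuck-at-0 is consistent with every test.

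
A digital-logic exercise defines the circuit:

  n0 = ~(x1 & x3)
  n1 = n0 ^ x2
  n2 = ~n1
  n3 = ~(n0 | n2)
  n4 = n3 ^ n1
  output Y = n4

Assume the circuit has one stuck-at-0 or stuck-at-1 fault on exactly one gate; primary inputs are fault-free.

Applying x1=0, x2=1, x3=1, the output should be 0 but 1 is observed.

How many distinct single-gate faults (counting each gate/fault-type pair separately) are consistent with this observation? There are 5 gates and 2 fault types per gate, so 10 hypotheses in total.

Fault-free: n0=1, n1=0, n2=1, n3=0, n4=0 → 0. Observed 1.
  n0 stuck-at-0: output 0 ✗
  n0 stuck-at-1: output 0 ✗
  n1 stuck-at-0: output 0 ✗
  n1 stuck-at-1: output 1 ✓
  n2 stuck-at-0: output 0 ✗
  n2 stuck-at-1: output 0 ✗
  n3 stuck-at-0: output 0 ✗
  n3 stuck-at-1: output 1 ✓
  n4 stuck-at-0: output 0 ✗
  n4 stuck-at-1: output 1 ✓
Consistent faults: {n1 stuck-at-1, n3 stuck-at-1, n4 stuck-at-1} — 3 in all.

3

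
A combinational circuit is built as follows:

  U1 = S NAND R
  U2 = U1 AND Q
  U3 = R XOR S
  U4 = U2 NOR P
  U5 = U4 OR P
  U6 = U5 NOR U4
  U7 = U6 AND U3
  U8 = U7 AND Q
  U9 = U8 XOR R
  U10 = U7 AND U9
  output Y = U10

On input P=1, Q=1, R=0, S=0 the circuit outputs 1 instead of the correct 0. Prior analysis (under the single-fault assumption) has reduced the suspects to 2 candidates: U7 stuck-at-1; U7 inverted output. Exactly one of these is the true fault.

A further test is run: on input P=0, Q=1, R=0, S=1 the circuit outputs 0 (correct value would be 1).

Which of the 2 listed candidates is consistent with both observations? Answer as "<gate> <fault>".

U7 inverted output

Evaluate each candidate on input P=0, Q=1, R=0, S=1:
  U7 stuck-at-1: U1=1, U2=1, U3=1, U4=0, U5=0, U6=1, U7=1 [stuck-at-1], U8=1, U9=1, U10=1 → 1 — eliminated
  U7 inverted output: U1=1, U2=1, U3=1, U4=0, U5=0, U6=1, U7=0 [inverted output], U8=0, U9=0, U10=0 → 0 — matches
Only U7 inverted output reproduces the observed 0.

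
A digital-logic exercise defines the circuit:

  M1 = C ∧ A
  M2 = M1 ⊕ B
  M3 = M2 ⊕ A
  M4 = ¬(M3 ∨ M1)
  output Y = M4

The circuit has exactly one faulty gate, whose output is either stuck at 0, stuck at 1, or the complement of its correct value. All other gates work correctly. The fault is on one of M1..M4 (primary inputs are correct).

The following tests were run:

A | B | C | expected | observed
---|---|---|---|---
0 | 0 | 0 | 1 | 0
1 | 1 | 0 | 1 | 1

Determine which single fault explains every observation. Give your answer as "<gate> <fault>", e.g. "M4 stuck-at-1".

Fault-free values for test 1 (A=0, B=0, C=0): M1=0, M2=0, M3=0, M4=1, giving Y=1. Observed 0.
Test 1: faults giving observed 0 are {M1 stuck-at-1, M1 inverted output, M2 stuck-at-1, M2 inverted output, M3 stuck-at-1, M3 inverted output, M4 stuck-at-0, M4 inverted output}.
Test 2 (A=1, B=1, C=0): fault-free M1=0, M2=1, M3=0, M4=1 → 1; observed 1. Eliminates M1 stuck-at-1, M1 inverted output, M2 inverted output, M3 stuck-at-1, M3 inverted output, M4 stuck-at-0, M4 inverted output.
Only M2 stuck-at-1 is consistent with every test.

M2 stuck-at-1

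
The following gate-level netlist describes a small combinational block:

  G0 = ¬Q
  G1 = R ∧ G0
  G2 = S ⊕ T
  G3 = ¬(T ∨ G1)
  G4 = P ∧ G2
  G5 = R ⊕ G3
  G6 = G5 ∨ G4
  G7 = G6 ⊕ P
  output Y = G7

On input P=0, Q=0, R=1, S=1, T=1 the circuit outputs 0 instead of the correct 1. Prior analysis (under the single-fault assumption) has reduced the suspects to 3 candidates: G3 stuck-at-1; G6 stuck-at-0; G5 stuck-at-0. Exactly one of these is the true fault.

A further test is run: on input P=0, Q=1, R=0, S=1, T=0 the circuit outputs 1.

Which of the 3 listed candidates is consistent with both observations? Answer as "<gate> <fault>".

Evaluate each candidate on input P=0, Q=1, R=0, S=1, T=0:
  G3 stuck-at-1: G0=0, G1=0, G2=1, G3=1 [stuck-at-1], G4=0, G5=1, G6=1, G7=1 → 1 — matches
  G6 stuck-at-0: G0=0, G1=0, G2=1, G3=1, G4=0, G5=1, G6=0 [stuck-at-0], G7=0 → 0 — eliminated
  G5 stuck-at-0: G0=0, G1=0, G2=1, G3=1, G4=0, G5=0 [stuck-at-0], G6=0, G7=0 → 0 — eliminated
Only G3 stuck-at-1 reproduces the observed 1.

G3 stuck-at-1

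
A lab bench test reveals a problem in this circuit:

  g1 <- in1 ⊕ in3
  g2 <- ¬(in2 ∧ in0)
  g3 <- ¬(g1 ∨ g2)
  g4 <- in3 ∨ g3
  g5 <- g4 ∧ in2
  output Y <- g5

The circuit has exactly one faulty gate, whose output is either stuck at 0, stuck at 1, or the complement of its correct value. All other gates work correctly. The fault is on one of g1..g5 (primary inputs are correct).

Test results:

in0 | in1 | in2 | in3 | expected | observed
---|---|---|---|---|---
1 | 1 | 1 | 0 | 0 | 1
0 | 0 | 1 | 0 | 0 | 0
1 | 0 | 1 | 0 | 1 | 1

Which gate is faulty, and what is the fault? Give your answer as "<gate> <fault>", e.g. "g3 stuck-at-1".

g1 stuck-at-0

Fault-free values for test 1 (in0=1, in1=1, in2=1, in3=0): g1=1, g2=0, g3=0, g4=0, g5=0, giving Y=0. Observed 1.
Test 1: faults giving observed 1 are {g1 stuck-at-0, g1 inverted output, g3 stuck-at-1, g3 inverted output, g4 stuck-at-1, g4 inverted output, g5 stuck-at-1, g5 inverted output}.
Test 2 (in0=0, in1=0, in2=1, in3=0): fault-free g1=0, g2=1, g3=0, g4=0, g5=0 → 0; observed 0. Eliminates g3 stuck-at-1, g3 inverted output, g4 stuck-at-1, g4 inverted output, g5 stuck-at-1, g5 inverted output.
Test 3 (in0=1, in1=0, in2=1, in3=0): fault-free g1=0, g2=0, g3=1, g4=1, g5=1 → 1; observed 1. Eliminates g1 inverted output.
Only g1 stuck-at-0 is consistent with every test.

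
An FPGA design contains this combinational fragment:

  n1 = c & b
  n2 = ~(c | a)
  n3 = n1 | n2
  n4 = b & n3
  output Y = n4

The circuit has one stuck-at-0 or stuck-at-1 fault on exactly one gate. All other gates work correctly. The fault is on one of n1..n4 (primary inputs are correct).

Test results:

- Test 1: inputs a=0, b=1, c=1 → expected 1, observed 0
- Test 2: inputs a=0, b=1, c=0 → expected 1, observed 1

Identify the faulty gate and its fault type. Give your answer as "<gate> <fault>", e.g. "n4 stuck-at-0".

n1 stuck-at-0

Fault-free values for test 1 (a=0, b=1, c=1): n1=1, n2=0, n3=1, n4=1, giving Y=1. Observed 0.
Test 1: faults giving observed 0 are {n1 stuck-at-0, n3 stuck-at-0, n4 stuck-at-0}.
Test 2 (a=0, b=1, c=0): fault-free n1=0, n2=1, n3=1, n4=1 → 1; observed 1. Eliminates n3 stuck-at-0, n4 stuck-at-0.
Only n1 stuck-at-0 is consistent with every test.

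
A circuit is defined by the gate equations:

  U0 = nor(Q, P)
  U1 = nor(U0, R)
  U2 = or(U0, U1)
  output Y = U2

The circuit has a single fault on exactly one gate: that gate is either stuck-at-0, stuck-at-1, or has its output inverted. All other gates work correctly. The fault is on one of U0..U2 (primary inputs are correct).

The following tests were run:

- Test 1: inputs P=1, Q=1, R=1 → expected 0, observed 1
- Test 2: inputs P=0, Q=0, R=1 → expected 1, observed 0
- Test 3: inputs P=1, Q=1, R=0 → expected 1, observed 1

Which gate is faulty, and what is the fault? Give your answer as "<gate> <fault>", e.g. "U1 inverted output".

U0 inverted output

Fault-free values for test 1 (P=1, Q=1, R=1): U0=0, U1=0, U2=0, giving Y=0. Observed 1.
Test 1: faults giving observed 1 are {U0 stuck-at-1, U0 inverted output, U1 stuck-at-1, U1 inverted output, U2 stuck-at-1, U2 inverted output}.
Test 2 (P=0, Q=0, R=1): fault-free U0=1, U1=0, U2=1 → 1; observed 0. Eliminates U0 stuck-at-1, U1 stuck-at-1, U1 inverted output, U2 stuck-at-1.
Test 3 (P=1, Q=1, R=0): fault-free U0=0, U1=1, U2=1 → 1; observed 1. Eliminates U2 inverted output.
Only U0 inverted output is consistent with every test.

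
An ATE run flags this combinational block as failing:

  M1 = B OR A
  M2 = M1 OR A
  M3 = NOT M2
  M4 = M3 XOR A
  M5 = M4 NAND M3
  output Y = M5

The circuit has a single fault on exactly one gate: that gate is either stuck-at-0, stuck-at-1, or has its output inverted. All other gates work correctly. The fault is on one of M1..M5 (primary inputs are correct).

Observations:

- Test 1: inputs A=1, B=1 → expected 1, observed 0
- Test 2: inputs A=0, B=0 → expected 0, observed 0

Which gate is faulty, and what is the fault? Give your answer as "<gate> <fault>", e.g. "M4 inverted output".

M5 stuck-at-0

Fault-free values for test 1 (A=1, B=1): M1=1, M2=1, M3=0, M4=1, M5=1, giving Y=1. Observed 0.
Test 1: faults giving observed 0 are {M5 stuck-at-0, M5 inverted output}.
Test 2 (A=0, B=0): fault-free M1=0, M2=0, M3=1, M4=1, M5=0 → 0; observed 0. Eliminates M5 inverted output.
Only M5 stuck-at-0 is consistent with every test.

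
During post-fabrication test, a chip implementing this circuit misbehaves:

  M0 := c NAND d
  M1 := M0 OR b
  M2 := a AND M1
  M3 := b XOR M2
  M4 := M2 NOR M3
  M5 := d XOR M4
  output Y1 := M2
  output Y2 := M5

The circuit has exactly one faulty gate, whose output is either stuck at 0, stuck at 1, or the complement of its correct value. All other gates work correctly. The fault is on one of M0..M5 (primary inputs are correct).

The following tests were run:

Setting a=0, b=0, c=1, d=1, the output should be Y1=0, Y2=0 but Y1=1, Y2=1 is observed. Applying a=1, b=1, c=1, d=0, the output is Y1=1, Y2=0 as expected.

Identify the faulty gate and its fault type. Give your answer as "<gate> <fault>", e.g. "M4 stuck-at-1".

M2 stuck-at-1

Fault-free values for test 1 (a=0, b=0, c=1, d=1): M0=0, M1=0, M2=0, M3=0, M4=1, M5=0, giving Y1=0, Y2=0. Observed Y1=1, Y2=1.
Test 1: faults giving observed Y1=1, Y2=1 are {M2 stuck-at-1, M2 inverted output}.
Test 2 (a=1, b=1, c=1, d=0): fault-free M0=1, M1=1, M2=1, M3=0, M4=0, M5=0 → Y1=1, Y2=0; observed Y1=1, Y2=0. Eliminates M2 inverted output.
Only M2 stuck-at-1 is consistent with every test.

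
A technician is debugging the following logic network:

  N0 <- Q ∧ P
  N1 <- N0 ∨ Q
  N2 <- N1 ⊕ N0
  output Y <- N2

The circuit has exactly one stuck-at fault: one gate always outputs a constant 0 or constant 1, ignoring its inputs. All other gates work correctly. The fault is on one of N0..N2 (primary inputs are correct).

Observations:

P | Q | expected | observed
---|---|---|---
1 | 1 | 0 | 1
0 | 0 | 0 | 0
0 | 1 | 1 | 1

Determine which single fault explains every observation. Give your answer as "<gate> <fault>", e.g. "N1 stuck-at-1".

Fault-free values for test 1 (P=1, Q=1): N0=1, N1=1, N2=0, giving Y=0. Observed 1.
Test 1: faults giving observed 1 are {N0 stuck-at-0, N1 stuck-at-0, N2 stuck-at-1}.
Test 2 (P=0, Q=0): fault-free N0=0, N1=0, N2=0 → 0; observed 0. Eliminates N2 stuck-at-1.
Test 3 (P=0, Q=1): fault-free N0=0, N1=1, N2=1 → 1; observed 1. Eliminates N1 stuck-at-0.
Only N0 stuck-at-0 is consistent with every test.

N0 stuck-at-0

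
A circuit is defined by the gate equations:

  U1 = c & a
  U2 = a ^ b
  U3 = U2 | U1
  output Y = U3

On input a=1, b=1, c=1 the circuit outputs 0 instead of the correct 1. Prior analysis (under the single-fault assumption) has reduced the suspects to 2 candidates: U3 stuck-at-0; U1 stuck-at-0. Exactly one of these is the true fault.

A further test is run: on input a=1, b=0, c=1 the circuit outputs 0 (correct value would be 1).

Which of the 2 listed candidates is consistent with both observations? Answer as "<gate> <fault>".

U3 stuck-at-0

Evaluate each candidate on input a=1, b=0, c=1:
  U3 stuck-at-0: U1=1, U2=1, U3=0 [stuck-at-0] → 0 — matches
  U1 stuck-at-0: U1=0 [stuck-at-0], U2=1, U3=1 → 1 — eliminated
Only U3 stuck-at-0 reproduces the observed 0.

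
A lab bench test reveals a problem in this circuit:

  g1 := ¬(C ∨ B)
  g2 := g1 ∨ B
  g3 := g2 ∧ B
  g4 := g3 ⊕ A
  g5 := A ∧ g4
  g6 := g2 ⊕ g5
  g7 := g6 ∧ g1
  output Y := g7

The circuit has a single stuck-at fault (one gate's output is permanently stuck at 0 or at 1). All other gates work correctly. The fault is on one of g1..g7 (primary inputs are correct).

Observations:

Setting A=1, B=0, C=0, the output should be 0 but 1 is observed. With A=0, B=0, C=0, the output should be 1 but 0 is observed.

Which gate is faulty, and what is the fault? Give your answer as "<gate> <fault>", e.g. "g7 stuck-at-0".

g2 stuck-at-0

Fault-free values for test 1 (A=1, B=0, C=0): g1=1, g2=1, g3=0, g4=1, g5=1, g6=0, g7=0, giving Y=0. Observed 1.
Test 1: faults giving observed 1 are {g2 stuck-at-0, g3 stuck-at-1, g4 stuck-at-0, g5 stuck-at-0, g6 stuck-at-1, g7 stuck-at-1}.
Test 2 (A=0, B=0, C=0): fault-free g1=1, g2=1, g3=0, g4=0, g5=0, g6=1, g7=1 → 1; observed 0. Eliminates g3 stuck-at-1, g4 stuck-at-0, g5 stuck-at-0, g6 stuck-at-1, g7 stuck-at-1.
Only g2 stuck-at-0 is consistent with every test.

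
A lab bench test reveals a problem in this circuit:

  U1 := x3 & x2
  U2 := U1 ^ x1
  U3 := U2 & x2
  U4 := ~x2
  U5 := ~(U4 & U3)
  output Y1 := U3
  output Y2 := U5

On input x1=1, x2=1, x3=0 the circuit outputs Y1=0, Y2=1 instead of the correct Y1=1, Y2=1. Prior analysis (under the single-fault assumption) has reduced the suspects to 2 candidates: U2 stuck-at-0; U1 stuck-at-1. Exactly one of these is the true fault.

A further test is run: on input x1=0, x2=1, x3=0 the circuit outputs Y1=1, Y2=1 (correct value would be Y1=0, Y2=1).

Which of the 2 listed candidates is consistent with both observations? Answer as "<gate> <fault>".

U1 stuck-at-1

Evaluate each candidate on input x1=0, x2=1, x3=0:
  U2 stuck-at-0: U1=0, U2=0 [stuck-at-0], U3=0, U4=0, U5=1 → Y1=0, Y2=1 — eliminated
  U1 stuck-at-1: U1=1 [stuck-at-1], U2=1, U3=1, U4=0, U5=1 → Y1=1, Y2=1 — matches
Only U1 stuck-at-1 reproduces the observed Y1=1, Y2=1.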